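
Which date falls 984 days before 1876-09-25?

1874-01-15

Count 984 days before September 25, 1876:
Day-of-year of January 15, 1874: 15.
Day-of-year of September 25, 1876: 269.
1874 has 365 days, so 365 − 15 = 350 days remain in 1874.
Full years: 1875: 365. Sum = 365.
Total: 350 + 365 + 269 = 984 days.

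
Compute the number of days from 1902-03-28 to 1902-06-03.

67

March 1902: 31 − 28 = 3 days remain.
Then April (30), May (31): 30 + 31 = 61 days.
June 1–3, 1902: 3 days.
Total: 3 + 61 + 3 = 67 days.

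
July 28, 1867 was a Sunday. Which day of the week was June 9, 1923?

Day-of-year of July 28, 1867: 209.
Day-of-year of June 9, 1923: 160.
1867 has 365 days, so 365 − 209 = 156 days remain in 1867.
Full years 1868–1922: 42 common + 13 leap = 42×365 + 13×366 = 20088 days.
Total: 156 + 20088 + 160 = 20404 days.
20404 mod 7 = 6, so 6 days after Sunday is Saturday.

Saturday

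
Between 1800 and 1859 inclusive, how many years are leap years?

Years divisible by 4: 1800, 1804, …, 1856 — 15 in all.
Of these, 1800 is divisible by 100 but not 400, so not leap.
Leap years: 15 − 1 = 14.

14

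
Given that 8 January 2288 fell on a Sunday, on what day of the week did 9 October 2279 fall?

Count forward from the earlier date (October 9, 2279) to the later (January 8, 2288):
From October 9, 2279 to October 9, 2287: 8 years, of which 2 contain a Feb 29 — 6×365 + 2×366 = 2922 days.
October 2287: 31 − 9 = 22 days remain.
Then November (30), December (31): 30 + 31 = 61 days.
January 1–8, 2288: 8 days.
Residual: 91 days.
Total: 3013 days.
3013 mod 7 = 3, so 3 days before Sunday is Thursday.

Thursday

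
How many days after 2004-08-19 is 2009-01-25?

Day-of-year of August 19, 2004: 232.
Day-of-year of January 25, 2009: 25.
2004 has 366 days, so 366 − 232 = 134 days remain in 2004.
Full years: 2005: 365; 2006: 365; 2007: 365; 2008: 366. Sum = 1461.
Total: 134 + 1461 + 25 = 1620 days.

1620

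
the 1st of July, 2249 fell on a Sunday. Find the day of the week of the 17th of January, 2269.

Sunday

From July 1, 2249 to July 1, 2268: 19 years, of which 5 contain a Feb 29 — 14×365 + 5×366 = 6940 days.
July 2268: 31 − 1 = 30 days remain.
Then August (31), September (30), October (31), November (30), December (31): 31 + 30 + 31 + 30 + 31 = 153 days.
January 1–17, 2269: 17 days.
Residual: 200 days.
Total: 7140 days.
7140 is a multiple of 7, so the 17th of January, 2269 falls on the same weekday: Sunday.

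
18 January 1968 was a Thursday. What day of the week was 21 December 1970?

January 18, 1968 → January 18, 1969: 366 days (1968 is a leap year).
January 18, 1969 → January 18, 1970: 365 days.
January 1970: 31 − 18 = 13 days remain.
Then 10 full months totalling 303 days.
December 1–21, 1970: 21 days.
Residual: 337 days.
Total: 1068 days.
1068 mod 7 = 4, so 4 days after Thursday is Monday.

Monday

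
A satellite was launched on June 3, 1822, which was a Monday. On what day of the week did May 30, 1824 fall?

Sunday

June 1822: 30 − 3 = 27 days remain.
Then 22 full months totalling 670 days.
May 1–30, 1824: 30 days.
Total: 27 + 670 + 30 = 727 days.
727 mod 7 = 6, so 6 days after Monday is Sunday.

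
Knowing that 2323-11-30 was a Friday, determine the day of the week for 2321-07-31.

Sunday

Count forward from the earlier date (July 31, 2321) to the later (November 30, 2323):
Day-of-year of July 31, 2321: 212.
Day-of-year of November 30, 2323: 334.
2321 has 365 days, so 365 − 212 = 153 days remain in 2321.
Full years: 2322: 365. Sum = 365.
Total: 153 + 365 + 334 = 852 days.
852 mod 7 = 5, so 5 days before Friday is Sunday.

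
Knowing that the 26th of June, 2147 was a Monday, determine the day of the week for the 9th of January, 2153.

Day-of-year of June 26, 2147: 177.
Day-of-year of January 9, 2153: 9.
2147 has 365 days, so 365 − 177 = 188 days remain in 2147.
Full years: 2148: 366; 2149: 365; 2150: 365; 2151: 365; 2152: 366. Sum = 1827.
Total: 188 + 1827 + 9 = 2024 days.
2024 mod 7 = 1, so 1 day after Monday is Tuesday.

Tuesday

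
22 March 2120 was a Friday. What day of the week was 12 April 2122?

March 22, 2120 → March 22, 2121: 365 days.
March 22, 2121 → March 22, 2122: 365 days.
March 2122: 31 − 22 = 9 days remain.
April 1–12, 2122: 12 days.
Residual: 21 days.
Total: 751 days.
751 mod 7 = 2, so 2 days after Friday is Sunday.

Sunday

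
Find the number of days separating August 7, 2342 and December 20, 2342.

August 2342: 31 − 7 = 24 days remain.
Then September (30), October (31), November (30): 30 + 31 + 30 = 91 days.
December 1–20, 2342: 20 days.
Total: 24 + 91 + 20 = 135 days.

135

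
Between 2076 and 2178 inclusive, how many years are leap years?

25

Years divisible by 4: 2076, 2080, …, 2176 — 26 in all.
Of these, 2100 is divisible by 100 but not 400, so not leap.
Leap years: 26 − 1 = 25.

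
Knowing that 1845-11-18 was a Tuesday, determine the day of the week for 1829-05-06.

Wednesday

Count forward from the earlier date (May 6, 1829) to the later (November 18, 1845):
From May 6, 1829 to May 6, 1845: 16 years, of which 4 contain a Feb 29 — 12×365 + 4×366 = 5844 days.
May 1845: 31 − 6 = 25 days remain.
Then June (30), July (31), August (31), September (30), October (31): 30 + 31 + 31 + 30 + 31 = 153 days.
November 1–18, 1845: 18 days.
Residual: 196 days.
Total: 6040 days.
6040 mod 7 = 6, so 6 days before Tuesday is Wednesday.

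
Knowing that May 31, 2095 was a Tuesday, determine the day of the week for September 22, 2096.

Saturday

May 2095: 31 − 31 = 0 days remain.
Then 15 full months totalling 458 days.
September 1–22, 2096: 22 days.
Total: 0 + 458 + 22 = 480 days.
480 mod 7 = 4, so 4 days after Tuesday is Saturday.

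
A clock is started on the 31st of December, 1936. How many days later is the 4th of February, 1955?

Day-of-year of December 31, 1936: 366.
Day-of-year of February 4, 1955: 35.
1936 has 366 days, so 366 − 366 = 0 days remain in 1936.
Full years 1937–1954: 14 common + 4 leap = 14×365 + 4×366 = 6574 days.
Total: 0 + 6574 + 35 = 6609 days.

6609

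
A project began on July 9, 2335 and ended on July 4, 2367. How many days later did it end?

Day-of-year of July 9, 2335: 190.
Day-of-year of July 4, 2367: 185.
2335 has 365 days, so 365 − 190 = 175 days remain in 2335.
Full years 2336–2366: 23 common + 8 leap = 23×365 + 8×366 = 11323 days.
Total: 175 + 11323 + 185 = 11683 days.

11683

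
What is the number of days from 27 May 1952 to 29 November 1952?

186

May 1952: 31 − 27 = 4 days remain.
Then June (30), July (31), August (31), September (30), October (31): 30 + 31 + 31 + 30 + 31 = 153 days.
November 1–29, 1952: 29 days.
Total: 4 + 153 + 29 = 186 days.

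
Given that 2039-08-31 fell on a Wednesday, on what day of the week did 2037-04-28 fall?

Tuesday

Count forward from the earlier date (April 28, 2037) to the later (August 31, 2039):
Day-of-year of April 28, 2037: 118.
Day-of-year of August 31, 2039: 243.
2037 has 365 days, so 365 − 118 = 247 days remain in 2037.
Full years: 2038: 365. Sum = 365.
Total: 247 + 365 + 243 = 855 days.
855 mod 7 = 1, so 1 day before Wednesday is Tuesday.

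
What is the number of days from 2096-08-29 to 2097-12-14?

472

August 2096: 31 − 29 = 2 days remain.
Then 15 full months totalling 456 days.
December 1–14, 2097: 14 days.
Total: 2 + 456 + 14 = 472 days.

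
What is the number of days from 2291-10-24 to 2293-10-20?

October 24, 2291 → October 24, 2292: 366 days (2292 is a leap year).
October 2292: 31 − 24 = 7 days remain.
Then 11 full months totalling 334 days.
October 1–20, 2293: 20 days.
Residual: 361 days.
Total: 727 days.

727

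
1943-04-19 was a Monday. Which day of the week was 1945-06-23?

Saturday

April 19, 1943 → April 19, 1944: 366 days (1944 is a leap year).
April 19, 1944 → April 19, 1945: 365 days.
April 1945: 30 − 19 = 11 days remain.
Then May (31): 31 days.
June 1–23, 1945: 23 days.
Residual: 65 days.
Total: 796 days.
796 mod 7 = 5, so 5 days after Monday is Saturday.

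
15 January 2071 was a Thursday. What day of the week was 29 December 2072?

Thursday

January 2071: 31 − 15 = 16 days remain.
Then 22 full months totalling 669 days.
December 1–29, 2072: 29 days.
Total: 16 + 669 + 29 = 714 days.
714 is a multiple of 7, so 29 December 2072 falls on the same weekday: Thursday.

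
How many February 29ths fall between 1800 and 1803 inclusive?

0

Years divisible by 4 in [1800, 1803]: 1800.
Of these, 1800 is divisible by 100 but not 400, so not leap.
Leap years: 1 − 1 = 0.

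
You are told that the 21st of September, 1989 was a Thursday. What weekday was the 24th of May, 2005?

Tuesday

From September 21, 1989 to September 21, 2004: 15 years, of which 4 contain a Feb 29 — 11×365 + 4×366 = 5479 days.
(2000 is a leap year (divisible by 400).)
September 2004: 30 − 21 = 9 days remain.
Then October (31), November (30), December (31), January (31), February 2005 (28), March (31), April (30): 31 + 30 + 31 + 31 + 28 + 31 + 30 = 212 days.
May 1–24, 2005: 24 days.
Residual: 245 days.
Total: 5724 days.
5724 mod 7 = 5, so 5 days after Thursday is Tuesday.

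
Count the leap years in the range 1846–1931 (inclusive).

20

Years divisible by 4: 1848, 1852, …, 1928 — 21 in all.
Of these, 1900 is divisible by 100 but not 400, so not leap.
Leap years: 21 − 1 = 20.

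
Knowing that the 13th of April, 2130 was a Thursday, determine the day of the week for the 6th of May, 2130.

April 2130: 30 − 13 = 17 days remain.
May 1–6, 2130: 6 days.
Total: 17 + 6 = 23 days.
23 mod 7 = 2, so 2 days after Thursday is Saturday.

Saturday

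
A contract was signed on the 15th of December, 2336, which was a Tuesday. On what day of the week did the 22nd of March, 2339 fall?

Day-of-year of December 15, 2336: 350.
Day-of-year of March 22, 2339: 81.
2336 has 366 days, so 366 − 350 = 16 days remain in 2336.
Full years: 2337: 365; 2338: 365. Sum = 730.
Total: 16 + 730 + 81 = 827 days.
827 mod 7 = 1, so 1 day after Tuesday is Wednesday.

Wednesday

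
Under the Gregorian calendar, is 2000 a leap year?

2000 is a leap year (divisible by 400).

Yes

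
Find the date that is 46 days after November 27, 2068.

January 12, 2069

Count 46 days after November 27, 2068:
November 2068: 30 − 27 = 3 days remain.
Then December (31): 31 days.
January 1–12, 2069: 12 days.
Residual: 46 days.
Total: 46 days.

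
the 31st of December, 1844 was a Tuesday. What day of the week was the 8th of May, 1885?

From December 31, 1844 to December 31, 1884: 40 years, of which 10 contain a Feb 29 — 30×365 + 10×366 = 14610 days.
December 1884: 31 − 31 = 0 days remain.
Then January (31), February 1885 (28), March (31), April (30): 31 + 28 + 31 + 30 = 120 days.
May 1–8, 1885: 8 days.
Residual: 128 days.
Total: 14738 days.
14738 mod 7 = 3, so 3 days after Tuesday is Friday.

Friday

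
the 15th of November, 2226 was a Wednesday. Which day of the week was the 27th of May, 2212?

Wednesday

Count forward from the earlier date (May 27, 2212) to the later (November 15, 2226):
Day-of-year of May 27, 2212: 148.
Day-of-year of November 15, 2226: 319.
2212 has 366 days, so 366 − 148 = 218 days remain in 2212.
Full years 2213–2225: 10 common + 3 leap = 10×365 + 3×366 = 4748 days.
Total: 218 + 4748 + 319 = 5285 days.
5285 is a multiple of 7, so the 27th of May, 2212 falls on the same weekday: Wednesday.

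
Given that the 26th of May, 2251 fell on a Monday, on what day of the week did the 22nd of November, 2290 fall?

Saturday

Day-of-year of May 26, 2251: 146.
Day-of-year of November 22, 2290: 326.
2251 has 365 days, so 365 − 146 = 219 days remain in 2251.
Full years 2252–2289: 28 common + 10 leap = 28×365 + 10×366 = 13880 days.
Total: 219 + 13880 + 326 = 14425 days.
14425 mod 7 = 5, so 5 days after Monday is Saturday.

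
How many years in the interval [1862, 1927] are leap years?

15

Years divisible by 4: 1864, 1868, …, 1924 — 16 in all.
Of these, 1900 is divisible by 100 but not 400, so not leap.
Leap years: 16 − 1 = 15.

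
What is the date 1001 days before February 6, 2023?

May 11, 2020

Count 1001 days before February 6, 2023:
May 11, 2020 → May 11, 2021: 365 days.
May 11, 2021 → May 11, 2022: 365 days.
May 2022: 31 − 11 = 20 days remain.
Then June (30), July (31), August (31), September (30), October (31), November (30), December (31), January (31): 30 + 31 + 31 + 30 + 31 + 30 + 31 + 31 = 245 days.
February 1–6, 2023: 6 days (2023 is not a leap year).
Residual: 271 days.
Total: 1001 days.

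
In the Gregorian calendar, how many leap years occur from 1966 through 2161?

48

Years divisible by 4: 1968, 1972, …, 2160 — 49 in all.
Of these, 2100 is divisible by 100 but not 400, so not leap.
2000 is divisible by 400, so still leap.
Leap years: 49 − 1 = 48.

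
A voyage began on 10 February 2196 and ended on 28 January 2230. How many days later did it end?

12405

From February 10, 2196 to February 10, 2229: 33 years, of which 8 contain a Feb 29 — 25×365 + 8×366 = 12053 days.
(2200 is not a leap year (divisible by 100 but not 400).)
February 2229: 28 − 10 = 18 days remain (2229 is not a leap year, so February has 28 days).
Then 10 full months totalling 306 days.
January 1–28, 2230: 28 days.
Residual: 352 days.
Total: 12405 days.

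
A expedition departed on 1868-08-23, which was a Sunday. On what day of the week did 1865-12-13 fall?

Wednesday

Count forward from the earlier date (December 13, 1865) to the later (August 23, 1868):
Day-of-year of December 13, 1865: 347.
Day-of-year of August 23, 1868: 236.
1865 has 365 days, so 365 − 347 = 18 days remain in 1865.
Full years: 1866: 365; 1867: 365. Sum = 730.
Total: 18 + 730 + 236 = 984 days.
984 mod 7 = 4, so 4 days before Sunday is Wednesday.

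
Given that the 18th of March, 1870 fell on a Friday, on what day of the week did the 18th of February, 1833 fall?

Monday

Count forward from the earlier date (February 18, 1833) to the later (March 18, 1870):
From February 18, 1833 to February 18, 1870: 37 years, of which 9 contain a Feb 29 — 28×365 + 9×366 = 13514 days.
February 1870: 28 − 18 = 10 days remain (1870 is not a leap year, so February has 28 days).
March 1–18, 1870: 18 days.
Residual: 28 days.
Total: 13542 days.
13542 mod 7 = 4, so 4 days before Friday is Monday.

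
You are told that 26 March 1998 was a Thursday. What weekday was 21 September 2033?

Wednesday

Day-of-year of March 26, 1998: 85.
Day-of-year of September 21, 2033: 264.
1998 has 365 days, so 365 − 85 = 280 days remain in 1998.
Full years 1999–2032: 25 common + 9 leap = 25×365 + 9×366 = 12419 days.
Total: 280 + 12419 + 264 = 12963 days.
12963 mod 7 = 6, so 6 days after Thursday is Wednesday.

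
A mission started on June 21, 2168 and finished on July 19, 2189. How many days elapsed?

7698

Day-of-year of June 21, 2168: 173.
Day-of-year of July 19, 2189: 200.
2168 has 366 days, so 366 − 173 = 193 days remain in 2168.
Full years 2169–2188: 15 common + 5 leap = 15×365 + 5×366 = 7305 days.
Total: 193 + 7305 + 200 = 7698 days.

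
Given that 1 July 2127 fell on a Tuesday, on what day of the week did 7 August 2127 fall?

Thursday

July 2127: 31 − 1 = 30 days remain.
August 1–7, 2127: 7 days.
Total: 30 + 7 = 37 days.
37 mod 7 = 2, so 2 days after Tuesday is Thursday.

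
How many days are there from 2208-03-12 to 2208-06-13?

93

March 2208: 31 − 12 = 19 days remain.
Then April (30), May (31): 30 + 31 = 61 days.
June 1–13, 2208: 13 days.
Total: 19 + 61 + 13 = 93 days.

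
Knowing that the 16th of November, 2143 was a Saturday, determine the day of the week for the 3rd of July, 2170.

Day-of-year of November 16, 2143: 320.
Day-of-year of July 3, 2170: 184.
2143 has 365 days, so 365 − 320 = 45 days remain in 2143.
Full years 2144–2169: 19 common + 7 leap = 19×365 + 7×366 = 9497 days.
Total: 45 + 9497 + 184 = 9726 days.
9726 mod 7 = 3, so 3 days after Saturday is Tuesday.

Tuesday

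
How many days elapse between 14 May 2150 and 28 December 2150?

May 2150: 31 − 14 = 17 days remain.
Then June (30), July (31), August (31), September (30), October (31), November (30): 30 + 31 + 31 + 30 + 31 + 30 = 183 days.
December 1–28, 2150: 28 days.
Total: 17 + 183 + 28 = 228 days.

228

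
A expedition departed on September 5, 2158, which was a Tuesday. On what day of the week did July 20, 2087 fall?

Count forward from the earlier date (July 20, 2087) to the later (September 5, 2158):
From July 20, 2087 to July 20, 2158: 71 years, of which 17 contain a Feb 29 — 54×365 + 17×366 = 25932 days.
(2100 is not a leap year (divisible by 100 but not 400).)
July 2158: 31 − 20 = 11 days remain.
Then August (31): 31 days.
September 1–5, 2158: 5 days.
Residual: 47 days.
Total: 25979 days.
25979 mod 7 = 2, so 2 days before Tuesday is Sunday.

Sunday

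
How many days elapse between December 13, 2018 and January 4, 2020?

387

Day-of-year of December 13, 2018: 347.
Day-of-year of January 4, 2020: 4.
2018 has 365 days, so 365 − 347 = 18 days remain in 2018.
Full years: 2019: 365. Sum = 365.
Total: 18 + 365 + 4 = 387 days.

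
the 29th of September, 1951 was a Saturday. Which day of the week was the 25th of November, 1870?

Count forward from the earlier date (November 25, 1870) to the later (September 29, 1951):
From November 25, 1870 to November 25, 1950: 80 years, of which 19 contain a Feb 29 — 61×365 + 19×366 = 29219 days.
(1900 is not a leap year (divisible by 100 but not 400).)
November 1950: 30 − 25 = 5 days remain.
Then 9 full months totalling 274 days.
September 1–29, 1951: 29 days.
Residual: 308 days.
Total: 29527 days.
29527 mod 7 = 1, so 1 day before Saturday is Friday.

Friday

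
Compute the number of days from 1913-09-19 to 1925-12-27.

4482

From September 19, 1913 to September 19, 1925: 12 years, of which 3 contain a Feb 29 — 9×365 + 3×366 = 4383 days.
September 1925: 30 − 19 = 11 days remain.
Then October (31), November (30): 31 + 30 = 61 days.
December 1–27, 1925: 27 days.
Residual: 99 days.
Total: 4482 days.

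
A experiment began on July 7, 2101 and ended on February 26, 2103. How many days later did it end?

599

July 2101: 31 − 7 = 24 days remain.
Then 18 full months totalling 549 days.
February 1–26, 2103: 26 days (2103 is not a leap year).
Total: 24 + 549 + 26 = 599 days.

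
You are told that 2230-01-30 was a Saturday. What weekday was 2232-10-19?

Friday

Day-of-year of January 30, 2230: 30.
Day-of-year of October 19, 2232: 293.
2230 has 365 days, so 365 − 30 = 335 days remain in 2230.
Full years: 2231: 365. Sum = 365.
Total: 335 + 365 + 293 = 993 days.
993 mod 7 = 6, so 6 days after Saturday is Friday.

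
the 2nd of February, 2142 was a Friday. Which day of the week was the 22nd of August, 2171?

Thursday

From February 2, 2142 to February 2, 2171: 29 years, of which 7 contain a Feb 29 — 22×365 + 7×366 = 10592 days.
February 2171: 28 − 2 = 26 days remain (2171 is not a leap year, so February has 28 days).
Then March (31), April (30), May (31), June (30), July (31): 31 + 30 + 31 + 30 + 31 = 153 days.
August 1–22, 2171: 22 days.
Residual: 201 days.
Total: 10793 days.
10793 mod 7 = 6, so 6 days after Friday is Thursday.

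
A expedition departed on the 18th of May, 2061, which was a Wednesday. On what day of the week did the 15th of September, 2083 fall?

Day-of-year of May 18, 2061: 138.
Day-of-year of September 15, 2083: 258.
2061 has 365 days, so 365 − 138 = 227 days remain in 2061.
Full years 2062–2082: 16 common + 5 leap = 16×365 + 5×366 = 7670 days.
Total: 227 + 7670 + 258 = 8155 days.
8155 is a multiple of 7, so the 15th of September, 2083 falls on the same weekday: Wednesday.

Wednesday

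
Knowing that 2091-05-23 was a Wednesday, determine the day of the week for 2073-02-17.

Friday

Count forward from the earlier date (February 17, 2073) to the later (May 23, 2091):
From February 17, 2073 to February 17, 2091: 18 years, of which 4 contain a Feb 29 — 14×365 + 4×366 = 6574 days.
February 2091: 28 − 17 = 11 days remain (2091 is not a leap year, so February has 28 days).
Then March (31), April (30): 31 + 30 = 61 days.
May 1–23, 2091: 23 days.
Residual: 95 days.
Total: 6669 days.
6669 mod 7 = 5, so 5 days before Wednesday is Friday.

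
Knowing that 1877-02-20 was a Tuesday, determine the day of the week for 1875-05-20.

Thursday

Count forward from the earlier date (May 20, 1875) to the later (February 20, 1877):
May 20, 1875 → May 20, 1876: 366 days (1876 is a leap year).
May 1876: 31 − 20 = 11 days remain.
Then June (30), July (31), August (31), September (30), October (31), November (30), December (31), January (31): 30 + 31 + 31 + 30 + 31 + 30 + 31 + 31 = 245 days.
February 1–20, 1877: 20 days (1877 is not a leap year).
Residual: 276 days.
Total: 642 days.
642 mod 7 = 5, so 5 days before Tuesday is Thursday.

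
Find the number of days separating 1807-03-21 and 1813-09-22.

March 21, 1807 → March 21, 1808: 366 days (1808 is a leap year).
March 21, 1808 → March 21, 1809: 365 days.
March 21, 1809 → March 21, 1810: 365 days.
March 21, 1810 → March 21, 1811: 365 days.
March 21, 1811 → March 21, 1812: 366 days (1812 is a leap year).
March 21, 1812 → March 21, 1813: 365 days.
March 1813: 31 − 21 = 10 days remain.
Then April (30), May (31), June (30), July (31), August (31): 30 + 31 + 30 + 31 + 31 = 153 days.
September 1–22, 1813: 22 days.
Residual: 185 days.
Total: 2377 days.

2377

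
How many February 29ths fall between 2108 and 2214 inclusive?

26

Years divisible by 4: 2108, 2112, …, 2212 — 27 in all.
Of these, 2200 is divisible by 100 but not 400, so not leap.
Leap years: 27 − 1 = 26.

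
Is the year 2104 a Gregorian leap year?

2104 is a leap year.

Yes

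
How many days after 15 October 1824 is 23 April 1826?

October 15, 1824 → October 15, 1825: 365 days.
October 1825: 31 − 15 = 16 days remain.
Then November (30), December (31), January (31), February 1826 (28), March (31): 30 + 31 + 31 + 28 + 31 = 151 days.
April 1–23, 1826: 23 days.
Residual: 190 days.
Total: 555 days.

555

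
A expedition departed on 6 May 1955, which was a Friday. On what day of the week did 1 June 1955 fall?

May 1955: 31 − 6 = 25 days remain.
June 1, 1955: 1 day.
Total: 25 + 1 = 26 days.
26 mod 7 = 5, so 5 days after Friday is Wednesday.

Wednesday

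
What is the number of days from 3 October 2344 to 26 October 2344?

23

Within October 2344: 26 − 3 = 23 days.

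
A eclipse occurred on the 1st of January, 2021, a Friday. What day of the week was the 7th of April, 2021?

Wednesday

January 2021: 31 − 1 = 30 days remain.
Then February 2021 (28), March (31): 28 + 31 = 59 days.
April 1–7, 2021: 7 days.
Total: 30 + 59 + 7 = 96 days.
96 mod 7 = 5, so 5 days after Friday is Wednesday.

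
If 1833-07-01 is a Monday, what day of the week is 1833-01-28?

Monday

Count forward from the earlier date (January 28, 1833) to the later (July 1, 1833):
January 1833: 31 − 28 = 3 days remain.
Then February 1833 (28), March (31), April (30), May (31), June (30): 28 + 31 + 30 + 31 + 30 = 150 days.
July 1, 1833: 1 day.
Total: 3 + 150 + 1 = 154 days.
154 is a multiple of 7, so 1833-01-28 falls on the same weekday: Monday.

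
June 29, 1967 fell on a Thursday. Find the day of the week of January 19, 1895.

Saturday

Count forward from the earlier date (January 19, 1895) to the later (June 29, 1967):
Day-of-year of January 19, 1895: 19.
Day-of-year of June 29, 1967: 180.
1895 has 365 days, so 365 − 19 = 346 days remain in 1895.
Full years 1896–1966: 54 common + 17 leap = 54×365 + 17×366 = 25932 days.
Total: 346 + 25932 + 180 = 26458 days.
26458 mod 7 = 5, so 5 days before Thursday is Saturday.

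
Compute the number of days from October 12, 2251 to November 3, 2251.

October 2251: 31 − 12 = 19 days remain.
November 1–3, 2251: 3 days.
Total: 19 + 3 = 22 days.

22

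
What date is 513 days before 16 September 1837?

21 April 1836

Count 513 days before September 16, 1837:
Day-of-year of April 21, 1836: 112.
Day-of-year of September 16, 1837: 259.
1836 has 366 days, so 366 − 112 = 254 days remain in 1836.
Total: 254 + 259 = 513 days.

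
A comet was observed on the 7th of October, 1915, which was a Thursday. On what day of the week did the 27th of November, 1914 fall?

Friday

Count forward from the earlier date (November 27, 1914) to the later (October 7, 1915):
November 1914: 30 − 27 = 3 days remain.
Then 10 full months totalling 304 days.
October 1–7, 1915: 7 days.
Total: 3 + 304 + 7 = 314 days.
314 mod 7 = 6, so 6 days before Thursday is Friday.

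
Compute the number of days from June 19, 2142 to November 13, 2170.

10374

From June 19, 2142 to June 19, 2170: 28 years, of which 7 contain a Feb 29 — 21×365 + 7×366 = 10227 days.
June 2170: 30 − 19 = 11 days remain.
Then July (31), August (31), September (30), October (31): 31 + 31 + 30 + 31 = 123 days.
November 1–13, 2170: 13 days.
Residual: 147 days.
Total: 10374 days.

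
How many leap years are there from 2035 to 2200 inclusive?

Years divisible by 4: 2036, 2040, …, 2200 — 42 in all.
Of these, 2100, 2200 are divisible by 100 but not 400, so not leap.
Leap years: 42 − 2 = 40.

40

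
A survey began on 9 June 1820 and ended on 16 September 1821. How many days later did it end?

June 1820: 30 − 9 = 21 days remain.
Then 14 full months totalling 427 days.
September 1–16, 1821: 16 days.
Total: 21 + 427 + 16 = 464 days.

464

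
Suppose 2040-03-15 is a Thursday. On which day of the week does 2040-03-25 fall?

Within March 2040: 25 − 15 = 10 days.
10 mod 7 = 3, so 3 days after Thursday is Sunday.

Sunday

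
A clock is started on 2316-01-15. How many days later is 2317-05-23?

494

January 15, 2316 → January 15, 2317: 366 days (2316 is a leap year).
January 2317: 31 − 15 = 16 days remain.
Then February 2317 (28), March (31), April (30): 28 + 31 + 30 = 89 days.
May 1–23, 2317: 23 days.
Residual: 128 days.
Total: 494 days.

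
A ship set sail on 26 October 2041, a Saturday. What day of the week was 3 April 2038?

Saturday

Count forward from the earlier date (April 3, 2038) to the later (October 26, 2041):
Day-of-year of April 3, 2038: 93.
Day-of-year of October 26, 2041: 299.
2038 has 365 days, so 365 − 93 = 272 days remain in 2038.
Full years: 2039: 365; 2040: 366. Sum = 731.
Total: 272 + 731 + 299 = 1302 days.
1302 is a multiple of 7, so 3 April 2038 falls on the same weekday: Saturday.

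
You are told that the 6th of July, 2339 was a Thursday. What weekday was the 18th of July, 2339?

Within July 2339: 18 − 6 = 12 days.
12 mod 7 = 5, so 5 days after Thursday is Tuesday.

Tuesday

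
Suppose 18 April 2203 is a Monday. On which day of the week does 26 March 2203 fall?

Saturday

Count forward from the earlier date (March 26, 2203) to the later (April 18, 2203):
March 2203: 31 − 26 = 5 days remain.
April 1–18, 2203: 18 days.
Total: 5 + 18 = 23 days.
23 mod 7 = 2, so 2 days before Monday is Saturday.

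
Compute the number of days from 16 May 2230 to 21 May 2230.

5

Within May 2230: 21 − 16 = 5 days.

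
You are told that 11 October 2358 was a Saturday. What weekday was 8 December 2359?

Tuesday

Day-of-year of October 11, 2358: 284.
Day-of-year of December 8, 2359: 342.
2358 has 365 days, so 365 − 284 = 81 days remain in 2358.
Total: 81 + 342 = 423 days.
423 mod 7 = 3, so 3 days after Saturday is Tuesday.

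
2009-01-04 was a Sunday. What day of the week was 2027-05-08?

Saturday

From January 4, 2009 to January 4, 2027: 18 years, of which 4 contain a Feb 29 — 14×365 + 4×366 = 6574 days.
January 2027: 31 − 4 = 27 days remain.
Then February 2027 (28), March (31), April (30): 28 + 31 + 30 = 89 days.
May 1–8, 2027: 8 days.
Residual: 124 days.
Total: 6698 days.
6698 mod 7 = 6, so 6 days after Sunday is Saturday.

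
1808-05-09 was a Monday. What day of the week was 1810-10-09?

Day-of-year of May 9, 1808: 130.
Day-of-year of October 9, 1810: 282.
1808 has 366 days, so 366 − 130 = 236 days remain in 1808.
Full years: 1809: 365. Sum = 365.
Total: 236 + 365 + 282 = 883 days.
883 mod 7 = 1, so 1 day after Monday is Tuesday.

Tuesday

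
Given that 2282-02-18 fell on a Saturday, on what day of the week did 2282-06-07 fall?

Wednesday

February 2282: 28 − 18 = 10 days remain (2282 is not a leap year, so February has 28 days).
Then March (31), April (30), May (31): 31 + 30 + 31 = 92 days.
June 1–7, 2282: 7 days.
Total: 10 + 92 + 7 = 109 days.
109 mod 7 = 4, so 4 days after Saturday is Wednesday.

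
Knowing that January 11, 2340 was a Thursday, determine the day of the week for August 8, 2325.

Saturday

Count forward from the earlier date (August 8, 2325) to the later (January 11, 2340):
Day-of-year of August 8, 2325: 220.
Day-of-year of January 11, 2340: 11.
2325 has 365 days, so 365 − 220 = 145 days remain in 2325.
Full years 2326–2339: 11 common + 3 leap = 11×365 + 3×366 = 5113 days.
Total: 145 + 5113 + 11 = 5269 days.
5269 mod 7 = 5, so 5 days before Thursday is Saturday.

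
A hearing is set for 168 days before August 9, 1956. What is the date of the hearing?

February 23, 1956

Count 168 days before August 9, 1956:
February 1956: 29 − 23 = 6 days remain (1956 is a leap year, so February has 29 days).
Then March (31), April (30), May (31), June (30), July (31): 31 + 30 + 31 + 30 + 31 = 153 days.
August 1–9, 1956: 9 days.
Total: 6 + 153 + 9 = 168 days.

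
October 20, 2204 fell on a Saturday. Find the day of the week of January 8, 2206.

Wednesday

October 20, 2204 → October 20, 2205: 365 days.
October 2205: 31 − 20 = 11 days remain.
Then November (30), December (31): 30 + 31 = 61 days.
January 1–8, 2206: 8 days.
Residual: 80 days.
Total: 445 days.
445 mod 7 = 4, so 4 days after Saturday is Wednesday.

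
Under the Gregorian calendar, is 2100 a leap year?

No

2100 is not a leap year (divisible by 100 but not 400).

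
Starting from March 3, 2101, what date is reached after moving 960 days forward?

October 19, 2103

Count 960 days after March 3, 2101:
Day-of-year of March 3, 2101: 62.
Day-of-year of October 19, 2103: 292.
2101 has 365 days, so 365 − 62 = 303 days remain in 2101.
Full years: 2102: 365. Sum = 365.
Total: 303 + 365 + 292 = 960 days.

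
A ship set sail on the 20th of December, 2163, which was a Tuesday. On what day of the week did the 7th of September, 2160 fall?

Count forward from the earlier date (September 7, 2160) to the later (December 20, 2163):
Day-of-year of September 7, 2160: 251.
Day-of-year of December 20, 2163: 354.
2160 has 366 days, so 366 − 251 = 115 days remain in 2160.
Full years: 2161: 365; 2162: 365. Sum = 730.
Total: 115 + 730 + 354 = 1199 days.
1199 mod 7 = 2, so 2 days before Tuesday is Sunday.

Sunday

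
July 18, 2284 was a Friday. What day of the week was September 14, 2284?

Sunday

July 2284: 31 − 18 = 13 days remain.
Then August (31): 31 days.
September 1–14, 2284: 14 days.
Total: 13 + 31 + 14 = 58 days.
58 mod 7 = 2, so 2 days after Friday is Sunday.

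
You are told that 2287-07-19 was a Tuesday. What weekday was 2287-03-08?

Count forward from the earlier date (March 8, 2287) to the later (July 19, 2287):
March 2287: 31 − 8 = 23 days remain.
Then April (30), May (31), June (30): 30 + 31 + 30 = 91 days.
July 1–19, 2287: 19 days.
Total: 23 + 91 + 19 = 133 days.
133 is a multiple of 7, so 2287-03-08 falls on the same weekday: Tuesday.

Tuesday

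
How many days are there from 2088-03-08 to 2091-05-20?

Day-of-year of March 8, 2088: 68.
Day-of-year of May 20, 2091: 140.
2088 has 366 days, so 366 − 68 = 298 days remain in 2088.
Full years: 2089: 365; 2090: 365. Sum = 730.
Total: 298 + 730 + 140 = 1168 days.

1168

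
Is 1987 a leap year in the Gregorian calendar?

No

1987 is not a leap year.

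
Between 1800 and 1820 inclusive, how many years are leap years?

Years divisible by 4 in [1800, 1820]: 1800, 1804, 1808, 1812, 1816, 1820.
Of these, 1800 is divisible by 100 but not 400, so not leap.
Leap years: 6 − 1 = 5.

5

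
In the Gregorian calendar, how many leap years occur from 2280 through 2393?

Years divisible by 4: 2280, 2284, …, 2392 — 29 in all.
Of these, 2300 is divisible by 100 but not 400, so not leap.
Leap years: 29 − 1 = 28.

28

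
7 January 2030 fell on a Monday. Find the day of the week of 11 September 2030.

Wednesday

January 2030: 31 − 7 = 24 days remain.
Then February 2030 (28), March (31), April (30), May (31), June (30), July (31), August (31): 28 + 31 + 30 + 31 + 30 + 31 + 31 = 212 days.
September 1–11, 2030: 11 days.
Total: 24 + 212 + 11 = 247 days.
247 mod 7 = 2, so 2 days after Monday is Wednesday.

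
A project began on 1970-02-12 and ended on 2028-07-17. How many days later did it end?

21340

Day-of-year of February 12, 1970: 43.
Day-of-year of July 17, 2028: 199.
1970 has 365 days, so 365 − 43 = 322 days remain in 1970.
Full years 1971–2027: 43 common + 14 leap = 43×365 + 14×366 = 20819 days.
Total: 322 + 20819 + 199 = 21340 days.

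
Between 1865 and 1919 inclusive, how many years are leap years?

12

Years divisible by 4: 1868, 1872, …, 1916 — 13 in all.
Of these, 1900 is divisible by 100 but not 400, so not leap.
Leap years: 13 − 1 = 12.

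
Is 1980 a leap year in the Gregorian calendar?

1980 is a leap year.

Yes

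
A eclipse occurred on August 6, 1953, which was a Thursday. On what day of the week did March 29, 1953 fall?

Sunday

Count forward from the earlier date (March 29, 1953) to the later (August 6, 1953):
March 1953: 31 − 29 = 2 days remain.
Then April (30), May (31), June (30), July (31): 30 + 31 + 30 + 31 = 122 days.
August 1–6, 1953: 6 days.
Total: 2 + 122 + 6 = 130 days.
130 mod 7 = 4, so 4 days before Thursday is Sunday.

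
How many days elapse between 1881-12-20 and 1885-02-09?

1147

Day-of-year of December 20, 1881: 354.
Day-of-year of February 9, 1885: 40.
1881 has 365 days, so 365 − 354 = 11 days remain in 1881.
Full years: 1882: 365; 1883: 365; 1884: 366. Sum = 1096.
Total: 11 + 1096 + 40 = 1147 days.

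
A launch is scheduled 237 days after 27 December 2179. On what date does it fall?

20 August 2180

Count 237 days after December 27, 2179:
December 2179: 31 − 27 = 4 days remain.
Then January (31), February 2180 (29), March (31), April (30), May (31), June (30), July (31): 31 + 29 + 31 + 30 + 31 + 30 + 31 = 213 days.
August 1–20, 2180: 20 days.
Residual: 237 days.
Total: 237 days.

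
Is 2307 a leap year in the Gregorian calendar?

No

2307 is not a leap year.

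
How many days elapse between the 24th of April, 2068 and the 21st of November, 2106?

Day-of-year of April 24, 2068: 115.
Day-of-year of November 21, 2106: 325.
2068 has 366 days, so 366 − 115 = 251 days remain in 2068.
Full years 2069–2105: 29 common + 8 leap = 29×365 + 8×366 = 13513 days.
Total: 251 + 13513 + 325 = 14089 days.

14089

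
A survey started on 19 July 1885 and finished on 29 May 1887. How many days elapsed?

July 19, 1885 → July 19, 1886: 365 days.
July 1886: 31 − 19 = 12 days remain.
Then 9 full months totalling 273 days.
May 1–29, 1887: 29 days.
Residual: 314 days.
Total: 679 days.

679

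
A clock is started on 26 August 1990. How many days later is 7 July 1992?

Day-of-year of August 26, 1990: 238.
Day-of-year of July 7, 1992: 189.
1990 has 365 days, so 365 − 238 = 127 days remain in 1990.
Full years: 1991: 365. Sum = 365.
Total: 127 + 365 + 189 = 681 days.

681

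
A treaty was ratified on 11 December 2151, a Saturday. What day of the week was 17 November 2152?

December 2151: 31 − 11 = 20 days remain.
Then 10 full months totalling 305 days.
November 1–17, 2152: 17 days.
Total: 20 + 305 + 17 = 342 days.
342 mod 7 = 6, so 6 days after Saturday is Friday.

Friday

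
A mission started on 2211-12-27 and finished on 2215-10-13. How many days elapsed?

Day-of-year of December 27, 2211: 361.
Day-of-year of October 13, 2215: 286.
2211 has 365 days, so 365 − 361 = 4 days remain in 2211.
Full years: 2212: 366; 2213: 365; 2214: 365. Sum = 1096.
Total: 4 + 1096 + 286 = 1386 days.

1386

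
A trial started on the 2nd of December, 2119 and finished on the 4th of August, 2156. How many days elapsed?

From December 2, 2119 to December 2, 2155: 36 years, of which 9 contain a Feb 29 — 27×365 + 9×366 = 13149 days.
December 2155: 31 − 2 = 29 days remain.
Then January (31), February 2156 (29), March (31), April (30), May (31), June (30), July (31): 31 + 29 + 31 + 30 + 31 + 30 + 31 = 213 days.
August 1–4, 2156: 4 days.
Residual: 246 days.
Total: 13395 days.

13395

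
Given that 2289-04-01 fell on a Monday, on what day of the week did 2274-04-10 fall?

Friday

Count forward from the earlier date (April 10, 2274) to the later (April 1, 2289):
Day-of-year of April 10, 2274: 100.
Day-of-year of April 1, 2289: 91.
2274 has 365 days, so 365 − 100 = 265 days remain in 2274.
Full years 2275–2288: 10 common + 4 leap = 10×365 + 4×366 = 5114 days.
Total: 265 + 5114 + 91 = 5470 days.
5470 mod 7 = 3, so 3 days before Monday is Friday.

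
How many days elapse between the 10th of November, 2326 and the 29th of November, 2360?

12438

From November 10, 2326 to November 10, 2360: 34 years, of which 9 contain a Feb 29 — 25×365 + 9×366 = 12419 days.
Within November 2360: 29 − 10 = 19 days.
Total: 12438 days.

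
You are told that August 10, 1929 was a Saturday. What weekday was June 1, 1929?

Saturday

Count forward from the earlier date (June 1, 1929) to the later (August 10, 1929):
June 1929: 30 − 1 = 29 days remain.
Then July (31): 31 days.
August 1–10, 1929: 10 days.
Total: 29 + 31 + 10 = 70 days.
70 is a multiple of 7, so June 1, 1929 falls on the same weekday: Saturday.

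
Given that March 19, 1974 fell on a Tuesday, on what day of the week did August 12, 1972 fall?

Saturday

Count forward from the earlier date (August 12, 1972) to the later (March 19, 1974):
August 12, 1972 → August 12, 1973: 365 days.
August 1973: 31 − 12 = 19 days remain.
Then September (30), October (31), November (30), December (31), January (31), February 1974 (28): 30 + 31 + 30 + 31 + 31 + 28 = 181 days.
March 1–19, 1974: 19 days.
Residual: 219 days.
Total: 584 days.
584 mod 7 = 3, so 3 days before Tuesday is Saturday.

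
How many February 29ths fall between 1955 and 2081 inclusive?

Years divisible by 4: 1956, 1960, …, 2080 — 32 in all.
2000 is divisible by 400, so still leap.
No century exceptions apply. Count: 32.

32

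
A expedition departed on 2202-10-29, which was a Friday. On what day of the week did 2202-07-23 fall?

Friday

Count forward from the earlier date (July 23, 2202) to the later (October 29, 2202):
July 2202: 31 − 23 = 8 days remain.
Then August (31), September (30): 31 + 30 = 61 days.
October 1–29, 2202: 29 days.
Total: 8 + 61 + 29 = 98 days.
98 is a multiple of 7, so 2202-07-23 falls on the same weekday: Friday.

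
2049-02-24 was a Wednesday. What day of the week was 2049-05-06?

February 2049: 28 − 24 = 4 days remain (2049 is not a leap year, so February has 28 days).
Then March (31), April (30): 31 + 30 = 61 days.
May 1–6, 2049: 6 days.
Total: 4 + 61 + 6 = 71 days.
71 mod 7 = 1, so 1 day after Wednesday is Thursday.

Thursday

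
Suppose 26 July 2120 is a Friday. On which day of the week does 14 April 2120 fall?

Count forward from the earlier date (April 14, 2120) to the later (July 26, 2120):
April 2120: 30 − 14 = 16 days remain.
Then May (31), June (30): 31 + 30 = 61 days.
July 1–26, 2120: 26 days.
Total: 16 + 61 + 26 = 103 days.
103 mod 7 = 5, so 5 days before Friday is Sunday.

Sunday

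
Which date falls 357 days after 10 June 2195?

1 June 2196

Count 357 days after June 10, 2195:
June 2195: 30 − 10 = 20 days remain.
Then 11 full months totalling 336 days.
June 1, 2196: 1 day.
Residual: 357 days.
Total: 357 days.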